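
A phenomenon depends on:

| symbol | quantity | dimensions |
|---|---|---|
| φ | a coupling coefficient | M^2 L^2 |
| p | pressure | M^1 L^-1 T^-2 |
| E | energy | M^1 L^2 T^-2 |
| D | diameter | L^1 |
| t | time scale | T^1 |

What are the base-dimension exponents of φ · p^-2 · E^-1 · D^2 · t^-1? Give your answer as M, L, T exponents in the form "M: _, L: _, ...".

Collect each base-dimension exponent across the product:
  M: (2) − 2·(1) − (1) + 2·(0) − (0) = -1
  L: (2) − 2·(-1) − (2) + 2·(1) − (0) = 4
  T: (0) − 2·(-2) − (-2) + 2·(0) − (1) = 5
So the dimensions are [M⁻¹ L⁴ T⁵].

M: -1, L: 4, T: 5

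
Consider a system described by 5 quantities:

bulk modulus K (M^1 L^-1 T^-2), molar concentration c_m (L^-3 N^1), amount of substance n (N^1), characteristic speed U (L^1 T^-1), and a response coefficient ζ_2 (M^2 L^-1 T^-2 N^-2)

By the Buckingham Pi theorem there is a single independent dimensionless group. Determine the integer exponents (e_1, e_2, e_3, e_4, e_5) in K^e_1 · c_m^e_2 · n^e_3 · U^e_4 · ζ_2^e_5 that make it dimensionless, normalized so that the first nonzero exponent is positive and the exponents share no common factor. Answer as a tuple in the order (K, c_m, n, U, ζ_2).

(2, -1, -1, -2, -1)

M: e_1·(1) + e_2·(0) + e_3·(0) + e_4·(0) + e_5·(2) = 0
L: e_1·(-1) + e_2·(-3) + e_3·(0) + e_4·(1) + e_5·(-1) = 0
T: e_1·(-2) + e_2·(0) + e_3·(0) + e_4·(-1) + e_5·(-2) = 0
N: e_1·(0) + e_2·(1) + e_3·(1) + e_4·(0) + e_5·(-2) = 0
Solving this homogeneous linear system for the smallest-integer solution (first nonzero entry positive) gives (2, -1, -1, -2, -1).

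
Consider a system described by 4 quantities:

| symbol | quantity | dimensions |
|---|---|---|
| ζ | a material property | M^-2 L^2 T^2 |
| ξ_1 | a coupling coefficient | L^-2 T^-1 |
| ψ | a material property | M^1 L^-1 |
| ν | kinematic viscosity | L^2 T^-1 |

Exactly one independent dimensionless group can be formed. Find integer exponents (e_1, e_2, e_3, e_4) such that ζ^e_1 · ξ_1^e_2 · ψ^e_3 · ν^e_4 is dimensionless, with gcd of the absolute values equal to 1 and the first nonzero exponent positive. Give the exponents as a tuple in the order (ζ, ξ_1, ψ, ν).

(1, 1, 2, 1)

M: e_1·(-2) + e_2·(0) + e_3·(1) + e_4·(0) = 0
L: e_1·(2) + e_2·(-2) + e_3·(-1) + e_4·(2) = 0
T: e_1·(2) + e_2·(-1) + e_3·(0) + e_4·(-1) = 0
Solving this homogeneous linear system for the smallest-integer solution (first nonzero entry positive) gives (1, 1, 2, 1).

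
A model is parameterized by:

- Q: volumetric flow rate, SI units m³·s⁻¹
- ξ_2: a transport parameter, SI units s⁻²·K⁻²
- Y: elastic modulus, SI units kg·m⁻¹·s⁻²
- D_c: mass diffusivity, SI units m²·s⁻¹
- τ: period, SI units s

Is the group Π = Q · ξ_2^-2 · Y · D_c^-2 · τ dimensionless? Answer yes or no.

Sum the exponent of each base dimension across the product:
  M: [Q]_M − 2·[ξ_2]_M + [Y]_M − 2·[D_c]_M + [τ]_M = (0) − 2·(0) + (1) − 2·(0) + (0) = 1
  L: [Q]_L − 2·[ξ_2]_L + [Y]_L − 2·[D_c]_L + [τ]_L = (3) − 2·(0) + (-1) − 2·(2) + (0) = -2
  T: [Q]_T − 2·[ξ_2]_T + [Y]_T − 2·[D_c]_T + [τ]_T = (-1) − 2·(-2) + (-2) − 2·(-1) + (1) = 4
  Θ: [Q]_Θ − 2·[ξ_2]_Θ + [Y]_Θ − 2·[D_c]_Θ + [τ]_Θ = (0) − 2·(-2) + (0) − 2·(0) + (0) = 4
Net dimensions [M L⁻² T⁴ Θ⁴] ≠ [1] — not dimensionless.

no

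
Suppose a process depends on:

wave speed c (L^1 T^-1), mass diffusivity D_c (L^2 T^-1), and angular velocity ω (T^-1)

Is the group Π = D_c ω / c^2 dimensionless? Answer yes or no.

Sum the exponent of each base dimension across the product:
  M: −2·[c]_M + [D_c]_M + [ω]_M = −2·(0) + (0) + (0) = 0
  L: −2·[c]_L + [D_c]_L + [ω]_L = −2·(1) + (2) + (0) = 0
  T: −2·[c]_T + [D_c]_T + [ω]_T = −2·(-1) + (-1) + (-1) = 0
  Θ: −2·[c]_Θ + [D_c]_Θ + [ω]_Θ = −2·(0) + (0) + (0) = 0
All base exponents vanish — dimensionless.

yes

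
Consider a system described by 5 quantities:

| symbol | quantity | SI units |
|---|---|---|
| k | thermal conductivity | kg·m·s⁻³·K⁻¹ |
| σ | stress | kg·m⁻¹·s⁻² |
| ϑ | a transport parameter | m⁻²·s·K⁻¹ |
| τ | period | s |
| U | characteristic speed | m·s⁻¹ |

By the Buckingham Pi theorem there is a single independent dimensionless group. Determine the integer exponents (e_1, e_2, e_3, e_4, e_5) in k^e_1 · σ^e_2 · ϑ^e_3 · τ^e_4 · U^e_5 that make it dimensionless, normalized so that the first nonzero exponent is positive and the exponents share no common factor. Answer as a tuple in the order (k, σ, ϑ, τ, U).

(1, -1, -1, -2, -4)

M: e_1·(1) + e_2·(1) + e_3·(0) + e_4·(0) + e_5·(0) = 0
L: e_1·(1) + e_2·(-1) + e_3·(-2) + e_4·(0) + e_5·(1) = 0
T: e_1·(-3) + e_2·(-2) + e_3·(1) + e_4·(1) + e_5·(-1) = 0
Θ: e_1·(-1) + e_2·(0) + e_3·(-1) + e_4·(0) + e_5·(0) = 0
Solving this homogeneous linear system for the smallest-integer solution (first nonzero entry positive) gives (1, -1, -1, -2, -4).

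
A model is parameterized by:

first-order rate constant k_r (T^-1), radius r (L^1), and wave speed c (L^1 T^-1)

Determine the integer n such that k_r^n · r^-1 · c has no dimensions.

-1

Balance the T exponent: (-1)·n from k_r, plus −(0) + (-1) = -1 from the rest, must sum to zero.
−n − 1 = 0, so n = -1.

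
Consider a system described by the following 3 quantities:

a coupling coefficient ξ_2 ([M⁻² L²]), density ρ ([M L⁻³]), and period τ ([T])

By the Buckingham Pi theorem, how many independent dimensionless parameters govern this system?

There are 3 variables and 3 base dimensions (M, L, T).
The dimension matrix has rank 3.
Independent dimensionless groups: 3 − 3 = 0.

0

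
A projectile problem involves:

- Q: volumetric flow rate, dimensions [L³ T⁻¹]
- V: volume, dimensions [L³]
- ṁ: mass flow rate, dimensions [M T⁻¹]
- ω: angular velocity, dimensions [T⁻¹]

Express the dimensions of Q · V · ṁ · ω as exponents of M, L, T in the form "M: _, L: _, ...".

Collect each base-dimension exponent across the product:
  M: (0) + (0) + (1) + (0) = 1
  L: (3) + (3) + (0) + (0) = 6
  T: (-1) + (0) + (-1) + (-1) = -3
So the dimensions are [M L⁶ T⁻³].

M: 1, L: 6, T: -3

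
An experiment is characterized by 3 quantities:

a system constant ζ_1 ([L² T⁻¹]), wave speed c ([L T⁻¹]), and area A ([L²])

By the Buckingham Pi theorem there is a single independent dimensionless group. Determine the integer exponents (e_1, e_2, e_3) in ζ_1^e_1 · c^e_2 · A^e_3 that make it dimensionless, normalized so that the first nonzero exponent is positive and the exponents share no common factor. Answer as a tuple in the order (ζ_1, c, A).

L: e_1·(2) + e_2·(1) + e_3·(2) = 0
T: e_1·(-1) + e_2·(-1) + e_3·(0) = 0
Solving this homogeneous linear system for the smallest-integer solution (first nonzero entry positive) gives (2, -2, -1).

(2, -2, -1)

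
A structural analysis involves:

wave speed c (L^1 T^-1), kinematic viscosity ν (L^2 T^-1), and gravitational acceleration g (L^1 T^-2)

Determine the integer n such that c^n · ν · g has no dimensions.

Balance the L exponent: (1)·n from c, plus (2) + (1) = 3 from the rest, must sum to zero.
n + 3 = 0, so n = -3.

-3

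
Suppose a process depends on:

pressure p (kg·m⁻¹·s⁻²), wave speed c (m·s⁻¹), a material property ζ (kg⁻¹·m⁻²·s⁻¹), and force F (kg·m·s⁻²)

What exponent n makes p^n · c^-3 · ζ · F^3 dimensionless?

Balance the M exponent: (1)·n from p, plus −3·(0) + (-1) + 3·(1) = 2 from the rest, must sum to zero.
n + 2 = 0, so n = -2.

-2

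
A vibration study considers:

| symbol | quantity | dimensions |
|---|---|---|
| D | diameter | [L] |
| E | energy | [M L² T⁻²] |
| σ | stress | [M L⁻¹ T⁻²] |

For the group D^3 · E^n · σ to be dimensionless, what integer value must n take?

-1

Balance the M exponent: (1)·n from E, plus 3·(0) + (1) = 1 from the rest, must sum to zero.
n + 1 = 0, so n = -1.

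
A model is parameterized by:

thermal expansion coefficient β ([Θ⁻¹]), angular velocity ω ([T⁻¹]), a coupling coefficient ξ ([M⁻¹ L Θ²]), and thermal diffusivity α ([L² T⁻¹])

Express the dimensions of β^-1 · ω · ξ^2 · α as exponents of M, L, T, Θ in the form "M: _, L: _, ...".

M: -2, L: 4, T: -2, Θ: 5

Collect each base-dimension exponent across the product:
  M: −(0) + (0) + 2·(-1) + (0) = -2
  L: −(0) + (0) + 2·(1) + (2) = 4
  T: −(0) + (-1) + 2·(0) + (-1) = -2
  Θ: −(-1) + (0) + 2·(2) + (0) = 5
So the dimensions are [M⁻² L⁴ T⁻² Θ⁵].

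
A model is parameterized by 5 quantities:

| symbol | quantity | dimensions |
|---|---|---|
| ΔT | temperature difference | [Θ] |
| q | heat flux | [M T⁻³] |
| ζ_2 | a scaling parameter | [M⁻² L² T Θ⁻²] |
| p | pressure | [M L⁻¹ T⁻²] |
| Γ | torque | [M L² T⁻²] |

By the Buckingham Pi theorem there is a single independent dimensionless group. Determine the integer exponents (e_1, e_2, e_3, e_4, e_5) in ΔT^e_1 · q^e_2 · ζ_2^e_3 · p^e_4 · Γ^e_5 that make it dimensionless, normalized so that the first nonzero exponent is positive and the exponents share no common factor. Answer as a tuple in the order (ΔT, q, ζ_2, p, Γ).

(2, -3, 1, 4, 1)

M: e_1·(0) + e_2·(1) + e_3·(-2) + e_4·(1) + e_5·(1) = 0
L: e_1·(0) + e_2·(0) + e_3·(2) + e_4·(-1) + e_5·(2) = 0
T: e_1·(0) + e_2·(-3) + e_3·(1) + e_4·(-2) + e_5·(-2) = 0
Θ: e_1·(1) + e_2·(0) + e_3·(-2) + e_4·(0) + e_5·(0) = 0
Solving this homogeneous linear system for the smallest-integer solution (first nonzero entry positive) gives (2, -3, 1, 4, 1).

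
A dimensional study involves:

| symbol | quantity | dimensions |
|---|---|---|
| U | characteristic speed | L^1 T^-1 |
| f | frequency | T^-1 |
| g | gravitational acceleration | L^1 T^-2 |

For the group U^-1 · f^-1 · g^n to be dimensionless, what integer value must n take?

1

Balance the L exponent: (1)·n from g, plus −(1) − (0) = -1 from the rest, must sum to zero.
n − 1 = 0, so n = 1.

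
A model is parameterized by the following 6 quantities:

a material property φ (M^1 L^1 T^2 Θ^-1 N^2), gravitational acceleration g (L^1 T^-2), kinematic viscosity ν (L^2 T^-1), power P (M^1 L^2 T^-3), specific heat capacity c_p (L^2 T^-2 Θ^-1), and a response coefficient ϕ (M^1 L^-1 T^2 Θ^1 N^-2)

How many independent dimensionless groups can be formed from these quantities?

1

There are 6 variables and 5 base dimensions (M, L, T, Θ, N).
The dimension matrix has rank 5.
Independent dimensionless groups: 6 − 5 = 1.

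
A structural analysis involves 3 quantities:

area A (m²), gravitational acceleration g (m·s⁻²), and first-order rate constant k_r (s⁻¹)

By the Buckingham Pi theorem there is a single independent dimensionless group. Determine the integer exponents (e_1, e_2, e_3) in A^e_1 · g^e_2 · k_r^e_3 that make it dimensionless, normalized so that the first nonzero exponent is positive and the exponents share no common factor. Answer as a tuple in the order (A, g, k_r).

L: e_1·(2) + e_2·(1) + e_3·(0) = 0
T: e_1·(0) + e_2·(-2) + e_3·(-1) = 0
Solving this homogeneous linear system for the smallest-integer solution (first nonzero entry positive) gives (1, -2, 4).

(1, -2, 4)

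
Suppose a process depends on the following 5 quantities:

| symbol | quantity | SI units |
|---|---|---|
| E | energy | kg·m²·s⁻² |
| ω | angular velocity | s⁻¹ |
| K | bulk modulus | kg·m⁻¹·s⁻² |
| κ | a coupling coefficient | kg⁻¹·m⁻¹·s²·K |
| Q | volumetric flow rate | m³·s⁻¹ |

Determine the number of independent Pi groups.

There are 5 variables and 4 base dimensions (M, L, T, Θ).
The dimension matrix has rank 4.
Independent dimensionless groups: 5 − 4 = 1.

1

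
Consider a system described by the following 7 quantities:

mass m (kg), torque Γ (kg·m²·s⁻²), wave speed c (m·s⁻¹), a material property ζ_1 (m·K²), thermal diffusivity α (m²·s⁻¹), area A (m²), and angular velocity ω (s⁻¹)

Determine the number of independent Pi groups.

There are 7 variables and 4 base dimensions (M, L, T, Θ).
The dimension matrix has rank 4.
Independent dimensionless groups: 7 − 4 = 3.

3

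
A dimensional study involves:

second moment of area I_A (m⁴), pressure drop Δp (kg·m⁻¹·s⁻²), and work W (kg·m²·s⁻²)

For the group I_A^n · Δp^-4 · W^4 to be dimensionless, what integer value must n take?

-3

Balance the L exponent: (4)·n from I_A, plus −4·(-1) + 4·(2) = 12 from the rest, must sum to zero.
4n + 12 = 0, so n = -3.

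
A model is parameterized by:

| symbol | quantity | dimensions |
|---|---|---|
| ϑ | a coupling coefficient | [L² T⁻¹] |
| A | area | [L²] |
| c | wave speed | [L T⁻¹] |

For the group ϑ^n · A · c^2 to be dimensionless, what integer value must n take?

Balance the L exponent: (2)·n from ϑ, plus (2) + 2·(1) = 4 from the rest, must sum to zero.
2n + 4 = 0, so n = -2.

-2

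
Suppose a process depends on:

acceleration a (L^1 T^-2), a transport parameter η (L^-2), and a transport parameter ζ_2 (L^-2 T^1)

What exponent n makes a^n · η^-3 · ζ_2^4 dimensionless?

2

Balance the L exponent: (1)·n from a, plus −3·(-2) + 4·(-2) = -2 from the rest, must sum to zero.
n − 2 = 0, so n = 2.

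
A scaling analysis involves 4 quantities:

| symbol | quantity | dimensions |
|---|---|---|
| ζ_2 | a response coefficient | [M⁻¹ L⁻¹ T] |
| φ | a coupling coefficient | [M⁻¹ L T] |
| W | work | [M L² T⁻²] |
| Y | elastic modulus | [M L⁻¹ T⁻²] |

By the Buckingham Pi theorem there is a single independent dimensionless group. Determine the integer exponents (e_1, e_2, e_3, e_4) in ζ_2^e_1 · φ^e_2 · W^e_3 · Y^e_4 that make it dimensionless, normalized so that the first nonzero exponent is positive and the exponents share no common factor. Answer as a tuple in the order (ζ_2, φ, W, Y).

M: e_1·(-1) + e_2·(-1) + e_3·(1) + e_4·(1) = 0
L: e_1·(-1) + e_2·(1) + e_3·(2) + e_4·(-1) = 0
T: e_1·(1) + e_2·(1) + e_3·(-2) + e_4·(-2) = 0
Solving this homogeneous linear system for the smallest-integer solution (first nonzero entry positive) gives (3, -3, 2, -2).

(3, -3, 2, -2)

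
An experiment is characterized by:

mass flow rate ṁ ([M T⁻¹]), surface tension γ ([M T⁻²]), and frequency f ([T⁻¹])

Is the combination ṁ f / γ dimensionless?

yes

Sum the exponent of each base dimension across the product:
  M: [ṁ]_M − [γ]_M + [f]_M = (1) − (1) + (0) = 0
  L: [ṁ]_L − [γ]_L + [f]_L = (0) − (0) + (0) = 0
  T: [ṁ]_T − [γ]_T + [f]_T = (-1) − (-2) + (-1) = 0
All base exponents vanish — dimensionless.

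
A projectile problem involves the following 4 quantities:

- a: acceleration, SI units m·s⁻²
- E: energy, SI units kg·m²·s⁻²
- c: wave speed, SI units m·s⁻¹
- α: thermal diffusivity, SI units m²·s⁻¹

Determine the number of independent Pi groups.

There are 4 variables and 3 base dimensions (M, L, T).
The dimension matrix has rank 3.
Independent dimensionless groups: 4 − 3 = 1.

1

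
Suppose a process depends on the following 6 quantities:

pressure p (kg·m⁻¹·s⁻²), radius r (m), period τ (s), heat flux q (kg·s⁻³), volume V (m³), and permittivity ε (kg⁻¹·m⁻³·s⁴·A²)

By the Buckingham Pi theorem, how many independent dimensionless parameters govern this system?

2

There are 6 variables and 4 base dimensions (M, L, T, I).
The dimension matrix has rank 4.
Independent dimensionless groups: 6 − 4 = 2.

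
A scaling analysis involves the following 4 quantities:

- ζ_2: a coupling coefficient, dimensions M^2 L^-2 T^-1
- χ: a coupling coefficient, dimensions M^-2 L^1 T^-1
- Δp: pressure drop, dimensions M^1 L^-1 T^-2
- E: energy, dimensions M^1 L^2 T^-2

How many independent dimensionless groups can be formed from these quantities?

1

There are 4 variables and 3 base dimensions (M, L, T).
The dimension matrix has rank 3.
Independent dimensionless groups: 4 − 3 = 1.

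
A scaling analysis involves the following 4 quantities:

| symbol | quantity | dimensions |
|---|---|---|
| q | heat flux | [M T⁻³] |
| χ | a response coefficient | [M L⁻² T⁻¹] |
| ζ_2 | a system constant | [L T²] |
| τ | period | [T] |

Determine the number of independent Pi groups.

1

There are 4 variables and 3 base dimensions (M, L, T).
The dimension matrix has rank 3.
Independent dimensionless groups: 4 − 3 = 1.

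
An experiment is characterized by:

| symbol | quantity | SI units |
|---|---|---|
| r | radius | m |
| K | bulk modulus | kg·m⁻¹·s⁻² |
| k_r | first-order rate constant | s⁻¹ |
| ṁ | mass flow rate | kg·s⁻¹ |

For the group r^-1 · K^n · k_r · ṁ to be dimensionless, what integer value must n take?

Balance the M exponent: (1)·n from K, plus −(0) + (0) + (1) = 1 from the rest, must sum to zero.
n + 1 = 0, so n = -1.

-1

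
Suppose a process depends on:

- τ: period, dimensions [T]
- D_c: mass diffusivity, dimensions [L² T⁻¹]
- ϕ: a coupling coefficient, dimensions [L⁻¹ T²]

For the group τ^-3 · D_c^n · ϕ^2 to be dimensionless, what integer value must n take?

1

Balance the L exponent: (2)·n from D_c, plus −3·(0) + 2·(-1) = -2 from the rest, must sum to zero.
2n − 2 = 0, so n = 1.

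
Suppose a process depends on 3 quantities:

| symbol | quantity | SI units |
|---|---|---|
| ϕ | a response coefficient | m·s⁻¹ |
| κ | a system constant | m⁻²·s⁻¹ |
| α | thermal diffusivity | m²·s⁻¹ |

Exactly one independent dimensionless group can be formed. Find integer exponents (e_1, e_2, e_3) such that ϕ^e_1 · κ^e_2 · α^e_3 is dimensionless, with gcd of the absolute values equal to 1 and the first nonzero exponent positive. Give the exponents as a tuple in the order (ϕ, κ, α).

(4, -1, -3)

L: e_1·(1) + e_2·(-2) + e_3·(2) = 0
T: e_1·(-1) + e_2·(-1) + e_3·(-1) = 0
Solving this homogeneous linear system for the smallest-integer solution (first nonzero entry positive) gives (4, -1, -3).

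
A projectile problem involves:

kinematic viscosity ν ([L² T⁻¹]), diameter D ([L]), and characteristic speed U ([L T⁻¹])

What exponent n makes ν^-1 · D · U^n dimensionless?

Balance the L exponent: (1)·n from U, plus −(2) + (1) = -1 from the rest, must sum to zero.
n − 1 = 0, so n = 1.

1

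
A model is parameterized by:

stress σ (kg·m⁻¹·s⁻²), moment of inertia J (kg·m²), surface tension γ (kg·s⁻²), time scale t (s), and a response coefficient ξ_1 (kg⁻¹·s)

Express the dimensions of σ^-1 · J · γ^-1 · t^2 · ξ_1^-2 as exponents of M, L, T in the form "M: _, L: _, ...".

M: 1, L: 3, T: 4

Collect each base-dimension exponent across the product:
  M: −(1) + (1) − (1) + 2·(0) − 2·(-1) = 1
  L: −(-1) + (2) − (0) + 2·(0) − 2·(0) = 3
  T: −(-2) + (0) − (-2) + 2·(1) − 2·(1) = 4
So the dimensions are [M L³ T⁴].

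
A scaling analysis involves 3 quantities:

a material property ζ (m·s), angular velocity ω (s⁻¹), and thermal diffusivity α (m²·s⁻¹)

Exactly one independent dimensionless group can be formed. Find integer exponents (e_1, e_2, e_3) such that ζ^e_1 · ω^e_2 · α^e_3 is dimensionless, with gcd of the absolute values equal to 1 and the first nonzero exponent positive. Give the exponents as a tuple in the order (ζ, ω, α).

L: e_1·(1) + e_2·(0) + e_3·(2) = 0
T: e_1·(1) + e_2·(-1) + e_3·(-1) = 0
Solving this homogeneous linear system for the smallest-integer solution (first nonzero entry positive) gives (2, 3, -1).

(2, 3, -1)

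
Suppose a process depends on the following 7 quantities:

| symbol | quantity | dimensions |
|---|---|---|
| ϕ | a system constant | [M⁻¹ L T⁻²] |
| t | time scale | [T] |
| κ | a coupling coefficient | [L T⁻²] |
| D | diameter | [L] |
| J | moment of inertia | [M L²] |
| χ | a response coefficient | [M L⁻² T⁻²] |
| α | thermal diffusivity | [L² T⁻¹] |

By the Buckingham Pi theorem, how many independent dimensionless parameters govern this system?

There are 7 variables and 3 base dimensions (M, L, T).
The dimension matrix has rank 3.
Independent dimensionless groups: 7 − 3 = 4.

4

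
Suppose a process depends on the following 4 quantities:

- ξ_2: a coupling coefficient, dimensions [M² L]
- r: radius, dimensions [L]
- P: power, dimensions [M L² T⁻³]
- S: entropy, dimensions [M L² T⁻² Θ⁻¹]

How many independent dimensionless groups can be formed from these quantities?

There are 4 variables and 4 base dimensions (M, L, T, Θ).
The dimension matrix has rank 4.
Independent dimensionless groups: 4 − 4 = 0.

0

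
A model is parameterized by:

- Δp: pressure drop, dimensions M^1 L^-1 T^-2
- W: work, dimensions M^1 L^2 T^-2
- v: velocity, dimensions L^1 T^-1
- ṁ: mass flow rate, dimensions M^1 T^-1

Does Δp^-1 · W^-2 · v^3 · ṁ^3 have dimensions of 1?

yes

Sum the exponent of each base dimension across the product:
  M: −[Δp]_M − 2·[W]_M + 3·[v]_M + 3·[ṁ]_M = −(1) − 2·(1) + 3·(0) + 3·(1) = 0
  L: −[Δp]_L − 2·[W]_L + 3·[v]_L + 3·[ṁ]_L = −(-1) − 2·(2) + 3·(1) + 3·(0) = 0
  T: −[Δp]_T − 2·[W]_T + 3·[v]_T + 3·[ṁ]_T = −(-2) − 2·(-2) + 3·(-1) + 3·(-1) = 0
  I: −[Δp]_I − 2·[W]_I + 3·[v]_I + 3·[ṁ]_I = −(0) − 2·(0) + 3·(0) + 3·(0) = 0
All base exponents vanish — dimensionless.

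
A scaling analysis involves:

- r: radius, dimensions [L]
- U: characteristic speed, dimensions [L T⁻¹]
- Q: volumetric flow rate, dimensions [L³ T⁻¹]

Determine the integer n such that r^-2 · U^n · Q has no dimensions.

Balance the L exponent: (1)·n from U, plus −2·(1) + (3) = 1 from the rest, must sum to zero.
n + 1 = 0, so n = -1.

-1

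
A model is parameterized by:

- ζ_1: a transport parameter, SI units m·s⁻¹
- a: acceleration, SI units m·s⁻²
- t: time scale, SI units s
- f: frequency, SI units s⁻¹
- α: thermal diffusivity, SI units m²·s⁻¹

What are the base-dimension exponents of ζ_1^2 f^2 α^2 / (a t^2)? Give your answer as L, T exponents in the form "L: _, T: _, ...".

L: 5, T: -6

Collect each base-dimension exponent across the product:
  L: 2·(1) − (1) − 2·(0) + 2·(0) + 2·(2) = 5
  T: 2·(-1) − (-2) − 2·(1) + 2·(-1) + 2·(-1) = -6
So the dimensions are [L⁵ T⁻⁶].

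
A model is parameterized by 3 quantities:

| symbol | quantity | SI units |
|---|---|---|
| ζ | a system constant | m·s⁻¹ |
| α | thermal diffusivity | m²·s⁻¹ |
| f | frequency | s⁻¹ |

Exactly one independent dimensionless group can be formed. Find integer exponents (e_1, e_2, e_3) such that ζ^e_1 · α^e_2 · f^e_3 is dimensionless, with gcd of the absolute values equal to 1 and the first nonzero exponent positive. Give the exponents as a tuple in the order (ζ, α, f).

(2, -1, -1)

L: e_1·(1) + e_2·(2) + e_3·(0) = 0
T: e_1·(-1) + e_2·(-1) + e_3·(-1) = 0
Solving this homogeneous linear system for the smallest-integer solution (first nonzero entry positive) gives (2, -1, -1).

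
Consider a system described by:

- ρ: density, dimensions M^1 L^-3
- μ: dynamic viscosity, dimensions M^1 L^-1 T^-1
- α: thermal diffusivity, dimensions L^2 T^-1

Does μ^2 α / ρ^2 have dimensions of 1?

Sum the exponent of each base dimension across the product:
  M: −2·[ρ]_M + 2·[μ]_M + [α]_M = −2·(1) + 2·(1) + (0) = 0
  L: −2·[ρ]_L + 2·[μ]_L + [α]_L = −2·(-3) + 2·(-1) + (2) = 6
  T: −2·[ρ]_T + 2·[μ]_T + [α]_T = −2·(0) + 2·(-1) + (-1) = -3
Net dimensions [L⁶ T⁻³] ≠ [1] — not dimensionless.

no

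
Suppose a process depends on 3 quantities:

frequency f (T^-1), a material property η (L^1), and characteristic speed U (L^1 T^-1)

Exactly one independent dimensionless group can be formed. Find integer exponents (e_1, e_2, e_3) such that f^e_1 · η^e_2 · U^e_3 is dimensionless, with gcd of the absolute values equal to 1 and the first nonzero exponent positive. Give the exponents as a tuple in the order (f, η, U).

(1, 1, -1)

L: e_1·(0) + e_2·(1) + e_3·(1) = 0
T: e_1·(-1) + e_2·(0) + e_3·(-1) = 0
Solving this homogeneous linear system for the smallest-integer solution (first nonzero entry positive) gives (1, 1, -1).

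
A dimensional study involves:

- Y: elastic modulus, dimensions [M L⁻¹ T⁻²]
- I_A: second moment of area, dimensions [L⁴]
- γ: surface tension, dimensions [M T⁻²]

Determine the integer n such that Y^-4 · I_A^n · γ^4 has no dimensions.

Balance the L exponent: (4)·n from I_A, plus −4·(-1) + 4·(0) = 4 from the rest, must sum to zero.
4n + 4 = 0, so n = -1.

-1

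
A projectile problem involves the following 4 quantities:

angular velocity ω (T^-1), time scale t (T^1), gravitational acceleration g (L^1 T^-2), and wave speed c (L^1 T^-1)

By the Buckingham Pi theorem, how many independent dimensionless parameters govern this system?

There are 4 variables and 2 base dimensions (L, T).
The dimension matrix has rank 2.
Independent dimensionless groups: 4 − 2 = 2.

2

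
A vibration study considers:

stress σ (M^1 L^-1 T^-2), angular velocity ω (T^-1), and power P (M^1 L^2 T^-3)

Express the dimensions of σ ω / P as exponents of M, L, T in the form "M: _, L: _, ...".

Collect each base-dimension exponent across the product:
  M: (1) + (0) − (1) = 0
  L: (-1) + (0) − (2) = -3
  T: (-2) + (-1) − (-3) = 0
So the dimensions are [L⁻³].

M: 0, L: -3, T: 0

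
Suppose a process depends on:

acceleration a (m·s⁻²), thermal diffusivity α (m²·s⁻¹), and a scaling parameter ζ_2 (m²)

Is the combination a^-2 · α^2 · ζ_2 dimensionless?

Sum the exponent of each base dimension across the product:
  L: −2·[a]_L + 2·[α]_L + [ζ_2]_L = −2·(1) + 2·(2) + (2) = 4
  T: −2·[a]_T + 2·[α]_T + [ζ_2]_T = −2·(-2) + 2·(-1) + (0) = 2
Net dimensions [L⁴ T²] ≠ [1] — not dimensionless.

no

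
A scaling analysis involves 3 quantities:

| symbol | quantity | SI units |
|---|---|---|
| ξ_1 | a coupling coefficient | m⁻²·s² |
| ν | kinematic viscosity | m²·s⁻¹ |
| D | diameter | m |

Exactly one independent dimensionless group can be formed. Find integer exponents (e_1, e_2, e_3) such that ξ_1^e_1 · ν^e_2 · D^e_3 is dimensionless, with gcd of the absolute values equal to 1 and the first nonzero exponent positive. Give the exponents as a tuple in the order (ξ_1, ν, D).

L: e_1·(-2) + e_2·(2) + e_3·(1) = 0
T: e_1·(2) + e_2·(-1) + e_3·(0) = 0
Solving this homogeneous linear system for the smallest-integer solution (first nonzero entry positive) gives (1, 2, -2).

(1, 2, -2)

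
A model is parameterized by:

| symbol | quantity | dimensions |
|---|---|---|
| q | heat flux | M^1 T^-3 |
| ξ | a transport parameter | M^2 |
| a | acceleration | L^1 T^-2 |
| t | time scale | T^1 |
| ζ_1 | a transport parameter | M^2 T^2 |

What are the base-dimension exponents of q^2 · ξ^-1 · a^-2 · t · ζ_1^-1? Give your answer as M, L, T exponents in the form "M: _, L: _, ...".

Collect each base-dimension exponent across the product:
  M: 2·(1) − (2) − 2·(0) + (0) − (2) = -2
  L: 2·(0) − (0) − 2·(1) + (0) − (0) = -2
  T: 2·(-3) − (0) − 2·(-2) + (1) − (2) = -3
So the dimensions are [M⁻² L⁻² T⁻³].

M: -2, L: -2, T: -3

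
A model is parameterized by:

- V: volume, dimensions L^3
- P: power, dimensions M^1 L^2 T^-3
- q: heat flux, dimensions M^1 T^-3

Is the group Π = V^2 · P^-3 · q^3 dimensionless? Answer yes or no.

Sum the exponent of each base dimension across the product:
  M: 2·[V]_M − 3·[P]_M + 3·[q]_M = 2·(0) − 3·(1) + 3·(1) = 0
  L: 2·[V]_L − 3·[P]_L + 3·[q]_L = 2·(3) − 3·(2) + 3·(0) = 0
  T: 2·[V]_T − 3·[P]_T + 3·[q]_T = 2·(0) − 3·(-3) + 3·(-3) = 0
All base exponents vanish — dimensionless.

yes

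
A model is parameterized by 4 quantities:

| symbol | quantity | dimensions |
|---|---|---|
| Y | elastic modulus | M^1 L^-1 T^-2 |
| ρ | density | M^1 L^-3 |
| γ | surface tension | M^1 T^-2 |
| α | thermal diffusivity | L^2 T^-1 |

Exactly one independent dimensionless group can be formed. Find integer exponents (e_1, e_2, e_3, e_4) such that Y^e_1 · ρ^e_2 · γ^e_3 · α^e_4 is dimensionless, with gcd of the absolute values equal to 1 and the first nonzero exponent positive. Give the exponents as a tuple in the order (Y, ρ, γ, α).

(1, 1, -2, 2)

M: e_1·(1) + e_2·(1) + e_3·(1) + e_4·(0) = 0
L: e_1·(-1) + e_2·(-3) + e_3·(0) + e_4·(2) = 0
T: e_1·(-2) + e_2·(0) + e_3·(-2) + e_4·(-1) = 0
Solving this homogeneous linear system for the smallest-integer solution (first nonzero entry positive) gives (1, 1, -2, 2).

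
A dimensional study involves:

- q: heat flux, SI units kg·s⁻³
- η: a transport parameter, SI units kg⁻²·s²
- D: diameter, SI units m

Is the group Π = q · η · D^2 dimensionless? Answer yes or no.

no

Sum the exponent of each base dimension across the product:
  M: [q]_M + [η]_M + 2·[D]_M = (1) + (-2) + 2·(0) = -1
  L: [q]_L + [η]_L + 2·[D]_L = (0) + (0) + 2·(1) = 2
  T: [q]_T + [η]_T + 2·[D]_T = (-3) + (2) + 2·(0) = -1
Net dimensions [M⁻¹ L² T⁻¹] ≠ [1] — not dimensionless.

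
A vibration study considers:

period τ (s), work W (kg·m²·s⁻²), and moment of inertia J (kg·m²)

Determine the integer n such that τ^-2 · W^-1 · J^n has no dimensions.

Balance the M exponent: (1)·n from J, plus −2·(0) − (1) = -1 from the rest, must sum to zero.
n − 1 = 0, so n = 1.

1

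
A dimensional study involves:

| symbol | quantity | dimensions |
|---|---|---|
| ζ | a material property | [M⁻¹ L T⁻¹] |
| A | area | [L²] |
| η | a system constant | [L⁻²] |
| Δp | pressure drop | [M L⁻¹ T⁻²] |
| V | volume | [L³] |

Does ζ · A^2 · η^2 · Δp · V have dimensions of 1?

Sum the exponent of each base dimension across the product:
  M: [ζ]_M + 2·[A]_M + 2·[η]_M + [Δp]_M + [V]_M = (-1) + 2·(0) + 2·(0) + (1) + (0) = 0
  L: [ζ]_L + 2·[A]_L + 2·[η]_L + [Δp]_L + [V]_L = (1) + 2·(2) + 2·(-2) + (-1) + (3) = 3
  T: [ζ]_T + 2·[A]_T + 2·[η]_T + [Δp]_T + [V]_T = (-1) + 2·(0) + 2·(0) + (-2) + (0) = -3
Net dimensions [L³ T⁻³] ≠ [1] — not dimensionless.

no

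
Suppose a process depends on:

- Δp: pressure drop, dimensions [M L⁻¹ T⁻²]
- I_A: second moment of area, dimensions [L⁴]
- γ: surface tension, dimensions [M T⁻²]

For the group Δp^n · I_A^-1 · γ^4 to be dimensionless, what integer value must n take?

-4

Balance the M exponent: (1)·n from Δp, plus −(0) + 4·(1) = 4 from the rest, must sum to zero.
n + 4 = 0, so n = -4.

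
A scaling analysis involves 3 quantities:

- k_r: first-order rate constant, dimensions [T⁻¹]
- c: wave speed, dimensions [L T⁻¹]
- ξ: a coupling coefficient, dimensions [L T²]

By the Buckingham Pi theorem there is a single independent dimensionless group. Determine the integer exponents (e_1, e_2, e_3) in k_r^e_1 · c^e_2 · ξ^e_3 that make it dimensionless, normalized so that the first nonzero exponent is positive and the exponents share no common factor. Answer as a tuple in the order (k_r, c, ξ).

(3, -1, 1)

L: e_1·(0) + e_2·(1) + e_3·(1) = 0
T: e_1·(-1) + e_2·(-1) + e_3·(2) = 0
Solving this homogeneous linear system for the smallest-integer solution (first nonzero entry positive) gives (3, -1, 1).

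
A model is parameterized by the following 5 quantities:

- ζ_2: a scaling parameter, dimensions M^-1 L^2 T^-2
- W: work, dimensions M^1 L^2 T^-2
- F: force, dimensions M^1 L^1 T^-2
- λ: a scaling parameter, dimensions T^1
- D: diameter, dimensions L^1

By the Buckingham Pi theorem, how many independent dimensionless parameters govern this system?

2

There are 5 variables and 3 base dimensions (M, L, T).
The dimension matrix has rank 3.
Independent dimensionless groups: 5 − 3 = 2.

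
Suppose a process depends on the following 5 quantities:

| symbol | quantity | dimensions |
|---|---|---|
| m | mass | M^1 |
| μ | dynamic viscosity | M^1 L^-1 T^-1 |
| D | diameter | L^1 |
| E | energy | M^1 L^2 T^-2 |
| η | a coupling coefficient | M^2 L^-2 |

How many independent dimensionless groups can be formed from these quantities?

2

There are 5 variables and 3 base dimensions (M, L, T).
The dimension matrix has rank 3.
Independent dimensionless groups: 5 − 3 = 2.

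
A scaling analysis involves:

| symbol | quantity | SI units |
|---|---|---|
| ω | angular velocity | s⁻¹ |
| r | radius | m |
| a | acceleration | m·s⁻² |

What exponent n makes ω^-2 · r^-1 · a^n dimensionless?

1

Balance the L exponent: (1)·n from a, plus −2·(0) − (1) = -1 from the rest, must sum to zero.
n − 1 = 0, so n = 1.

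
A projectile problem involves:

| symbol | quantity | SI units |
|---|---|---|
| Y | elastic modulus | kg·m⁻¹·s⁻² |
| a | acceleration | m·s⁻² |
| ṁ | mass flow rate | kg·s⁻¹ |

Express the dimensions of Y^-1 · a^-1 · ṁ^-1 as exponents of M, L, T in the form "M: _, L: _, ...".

M: -2, L: 0, T: 5

Collect each base-dimension exponent across the product:
  M: −(1) − (0) − (1) = -2
  L: −(-1) − (1) − (0) = 0
  T: −(-2) − (-2) − (-1) = 5
So the dimensions are [M⁻² T⁵].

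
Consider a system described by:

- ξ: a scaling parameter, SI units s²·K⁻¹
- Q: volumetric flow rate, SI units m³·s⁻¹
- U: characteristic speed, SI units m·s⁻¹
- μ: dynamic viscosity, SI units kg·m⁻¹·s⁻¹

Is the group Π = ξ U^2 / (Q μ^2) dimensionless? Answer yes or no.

no

Sum the exponent of each base dimension across the product:
  M: [ξ]_M − [Q]_M + 2·[U]_M − 2·[μ]_M = (0) − (0) + 2·(0) − 2·(1) = -2
  L: [ξ]_L − [Q]_L + 2·[U]_L − 2·[μ]_L = (0) − (3) + 2·(1) − 2·(-1) = 1
  T: [ξ]_T − [Q]_T + 2·[U]_T − 2·[μ]_T = (2) − (-1) + 2·(-1) − 2·(-1) = 3
  Θ: [ξ]_Θ − [Q]_Θ + 2·[U]_Θ − 2·[μ]_Θ = (-1) − (0) + 2·(0) − 2·(0) = -1
Net dimensions [M⁻² L T³ Θ⁻¹] ≠ [1] — not dimensionless.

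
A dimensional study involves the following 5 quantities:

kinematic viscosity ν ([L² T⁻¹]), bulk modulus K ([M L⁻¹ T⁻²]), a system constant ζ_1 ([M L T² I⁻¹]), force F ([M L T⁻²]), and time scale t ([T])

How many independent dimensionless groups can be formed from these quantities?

There are 5 variables and 4 base dimensions (M, L, T, I).
The dimension matrix has rank 4.
Independent dimensionless groups: 5 − 4 = 1.

1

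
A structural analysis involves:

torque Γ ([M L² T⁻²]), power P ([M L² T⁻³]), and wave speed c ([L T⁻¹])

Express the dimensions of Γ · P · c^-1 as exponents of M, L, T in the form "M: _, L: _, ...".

Collect each base-dimension exponent across the product:
  M: (1) + (1) − (0) = 2
  L: (2) + (2) − (1) = 3
  T: (-2) + (-3) − (-1) = -4
So the dimensions are [M² L³ T⁻⁴].

M: 2, L: 3, T: -4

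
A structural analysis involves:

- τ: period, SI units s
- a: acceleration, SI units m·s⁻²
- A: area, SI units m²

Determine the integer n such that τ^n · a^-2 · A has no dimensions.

Balance the T exponent: (1)·n from τ, plus −2·(-2) + (0) = 4 from the rest, must sum to zero.
n + 4 = 0, so n = -4.

-4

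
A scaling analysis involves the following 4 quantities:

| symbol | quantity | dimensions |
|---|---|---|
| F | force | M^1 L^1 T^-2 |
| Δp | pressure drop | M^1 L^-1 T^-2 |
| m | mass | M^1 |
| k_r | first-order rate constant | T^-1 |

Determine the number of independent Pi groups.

There are 4 variables and 3 base dimensions (M, L, T).
The dimension matrix has rank 3.
Independent dimensionless groups: 4 − 3 = 1.

1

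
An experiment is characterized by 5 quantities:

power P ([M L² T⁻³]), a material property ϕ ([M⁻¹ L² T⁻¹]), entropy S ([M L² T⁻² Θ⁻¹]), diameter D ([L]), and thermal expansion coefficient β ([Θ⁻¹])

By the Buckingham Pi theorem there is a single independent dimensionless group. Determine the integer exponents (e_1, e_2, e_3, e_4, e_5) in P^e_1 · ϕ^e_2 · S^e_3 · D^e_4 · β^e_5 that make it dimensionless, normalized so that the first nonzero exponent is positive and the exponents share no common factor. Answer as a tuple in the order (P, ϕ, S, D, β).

M: e_1·(1) + e_2·(-1) + e_3·(1) + e_4·(0) + e_5·(0) = 0
L: e_1·(2) + e_2·(2) + e_3·(2) + e_4·(1) + e_5·(0) = 0
T: e_1·(-3) + e_2·(-1) + e_3·(-2) + e_4·(0) + e_5·(0) = 0
Θ: e_1·(0) + e_2·(0) + e_3·(-1) + e_4·(0) + e_5·(-1) = 0
Solving this homogeneous linear system for the smallest-integer solution (first nonzero entry positive) gives (3, -1, -4, 4, 4).

(3, -1, -4, 4, 4)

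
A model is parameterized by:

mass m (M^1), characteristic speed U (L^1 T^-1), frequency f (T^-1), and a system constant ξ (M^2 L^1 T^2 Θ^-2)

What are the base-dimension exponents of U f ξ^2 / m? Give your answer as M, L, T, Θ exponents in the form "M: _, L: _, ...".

Collect each base-dimension exponent across the product:
  M: −(1) + (0) + (0) + 2·(2) = 3
  L: −(0) + (1) + (0) + 2·(1) = 3
  T: −(0) + (-1) + (-1) + 2·(2) = 2
  Θ: −(0) + (0) + (0) + 2·(-2) = -4
So the dimensions are [M³ L³ T² Θ⁻⁴].

M: 3, L: 3, T: 2, Θ: -4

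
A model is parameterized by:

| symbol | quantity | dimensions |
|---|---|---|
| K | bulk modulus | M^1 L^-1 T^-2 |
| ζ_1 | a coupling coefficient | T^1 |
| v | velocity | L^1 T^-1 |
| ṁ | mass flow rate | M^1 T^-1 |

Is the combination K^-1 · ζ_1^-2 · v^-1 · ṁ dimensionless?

yes

Sum the exponent of each base dimension across the product:
  M: −[K]_M − 2·[ζ_1]_M − [v]_M + [ṁ]_M = −(1) − 2·(0) − (0) + (1) = 0
  L: −[K]_L − 2·[ζ_1]_L − [v]_L + [ṁ]_L = −(-1) − 2·(0) − (1) + (0) = 0
  T: −[K]_T − 2·[ζ_1]_T − [v]_T + [ṁ]_T = −(-2) − 2·(1) − (-1) + (-1) = 0
All base exponents vanish — dimensionless.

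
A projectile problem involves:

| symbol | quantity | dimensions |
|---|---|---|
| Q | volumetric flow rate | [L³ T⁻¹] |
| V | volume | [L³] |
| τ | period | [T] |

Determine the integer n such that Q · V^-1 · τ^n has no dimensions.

1

Balance the T exponent: (1)·n from τ, plus (-1) − (0) = -1 from the rest, must sum to zero.
n − 1 = 0, so n = 1.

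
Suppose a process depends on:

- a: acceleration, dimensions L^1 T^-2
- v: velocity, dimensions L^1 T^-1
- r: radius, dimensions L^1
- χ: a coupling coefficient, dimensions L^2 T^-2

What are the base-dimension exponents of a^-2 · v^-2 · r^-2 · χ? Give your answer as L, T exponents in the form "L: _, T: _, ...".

Collect each base-dimension exponent across the product:
  L: −2·(1) − 2·(1) − 2·(1) + (2) = -4
  T: −2·(-2) − 2·(-1) − 2·(0) + (-2) = 4
So the dimensions are [L⁻⁴ T⁴].

L: -4, T: 4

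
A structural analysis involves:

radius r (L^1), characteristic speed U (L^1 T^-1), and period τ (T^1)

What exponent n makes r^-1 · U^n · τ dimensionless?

Balance the L exponent: (1)·n from U, plus −(1) + (0) = -1 from the rest, must sum to zero.
n − 1 = 0, so n = 1.

1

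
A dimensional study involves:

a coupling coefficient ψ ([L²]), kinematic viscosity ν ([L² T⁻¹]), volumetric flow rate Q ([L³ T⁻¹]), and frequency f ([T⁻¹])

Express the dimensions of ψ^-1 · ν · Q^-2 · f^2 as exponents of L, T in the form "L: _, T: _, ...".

L: -6, T: -1

Collect each base-dimension exponent across the product:
  L: −(2) + (2) − 2·(3) + 2·(0) = -6
  T: −(0) + (-1) − 2·(-1) + 2·(-1) = -1
So the dimensions are [L⁻⁶ T⁻¹].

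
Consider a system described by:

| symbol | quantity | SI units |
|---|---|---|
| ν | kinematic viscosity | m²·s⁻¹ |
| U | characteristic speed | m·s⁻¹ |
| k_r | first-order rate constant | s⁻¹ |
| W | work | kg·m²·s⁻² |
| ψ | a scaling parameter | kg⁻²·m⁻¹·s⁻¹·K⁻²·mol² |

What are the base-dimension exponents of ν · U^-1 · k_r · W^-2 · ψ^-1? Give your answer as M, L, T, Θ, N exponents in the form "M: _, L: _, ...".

M: 0, L: -2, T: 4, Θ: 2, N: -2

Collect each base-dimension exponent across the product:
  M: (0) − (0) + (0) − 2·(1) − (-2) = 0
  L: (2) − (1) + (0) − 2·(2) − (-1) = -2
  T: (-1) − (-1) + (-1) − 2·(-2) − (-1) = 4
  Θ: (0) − (0) + (0) − 2·(0) − (-2) = 2
  N: (0) − (0) + (0) − 2·(0) − (2) = -2
So the dimensions are [L⁻² T⁴ Θ² N⁻²].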